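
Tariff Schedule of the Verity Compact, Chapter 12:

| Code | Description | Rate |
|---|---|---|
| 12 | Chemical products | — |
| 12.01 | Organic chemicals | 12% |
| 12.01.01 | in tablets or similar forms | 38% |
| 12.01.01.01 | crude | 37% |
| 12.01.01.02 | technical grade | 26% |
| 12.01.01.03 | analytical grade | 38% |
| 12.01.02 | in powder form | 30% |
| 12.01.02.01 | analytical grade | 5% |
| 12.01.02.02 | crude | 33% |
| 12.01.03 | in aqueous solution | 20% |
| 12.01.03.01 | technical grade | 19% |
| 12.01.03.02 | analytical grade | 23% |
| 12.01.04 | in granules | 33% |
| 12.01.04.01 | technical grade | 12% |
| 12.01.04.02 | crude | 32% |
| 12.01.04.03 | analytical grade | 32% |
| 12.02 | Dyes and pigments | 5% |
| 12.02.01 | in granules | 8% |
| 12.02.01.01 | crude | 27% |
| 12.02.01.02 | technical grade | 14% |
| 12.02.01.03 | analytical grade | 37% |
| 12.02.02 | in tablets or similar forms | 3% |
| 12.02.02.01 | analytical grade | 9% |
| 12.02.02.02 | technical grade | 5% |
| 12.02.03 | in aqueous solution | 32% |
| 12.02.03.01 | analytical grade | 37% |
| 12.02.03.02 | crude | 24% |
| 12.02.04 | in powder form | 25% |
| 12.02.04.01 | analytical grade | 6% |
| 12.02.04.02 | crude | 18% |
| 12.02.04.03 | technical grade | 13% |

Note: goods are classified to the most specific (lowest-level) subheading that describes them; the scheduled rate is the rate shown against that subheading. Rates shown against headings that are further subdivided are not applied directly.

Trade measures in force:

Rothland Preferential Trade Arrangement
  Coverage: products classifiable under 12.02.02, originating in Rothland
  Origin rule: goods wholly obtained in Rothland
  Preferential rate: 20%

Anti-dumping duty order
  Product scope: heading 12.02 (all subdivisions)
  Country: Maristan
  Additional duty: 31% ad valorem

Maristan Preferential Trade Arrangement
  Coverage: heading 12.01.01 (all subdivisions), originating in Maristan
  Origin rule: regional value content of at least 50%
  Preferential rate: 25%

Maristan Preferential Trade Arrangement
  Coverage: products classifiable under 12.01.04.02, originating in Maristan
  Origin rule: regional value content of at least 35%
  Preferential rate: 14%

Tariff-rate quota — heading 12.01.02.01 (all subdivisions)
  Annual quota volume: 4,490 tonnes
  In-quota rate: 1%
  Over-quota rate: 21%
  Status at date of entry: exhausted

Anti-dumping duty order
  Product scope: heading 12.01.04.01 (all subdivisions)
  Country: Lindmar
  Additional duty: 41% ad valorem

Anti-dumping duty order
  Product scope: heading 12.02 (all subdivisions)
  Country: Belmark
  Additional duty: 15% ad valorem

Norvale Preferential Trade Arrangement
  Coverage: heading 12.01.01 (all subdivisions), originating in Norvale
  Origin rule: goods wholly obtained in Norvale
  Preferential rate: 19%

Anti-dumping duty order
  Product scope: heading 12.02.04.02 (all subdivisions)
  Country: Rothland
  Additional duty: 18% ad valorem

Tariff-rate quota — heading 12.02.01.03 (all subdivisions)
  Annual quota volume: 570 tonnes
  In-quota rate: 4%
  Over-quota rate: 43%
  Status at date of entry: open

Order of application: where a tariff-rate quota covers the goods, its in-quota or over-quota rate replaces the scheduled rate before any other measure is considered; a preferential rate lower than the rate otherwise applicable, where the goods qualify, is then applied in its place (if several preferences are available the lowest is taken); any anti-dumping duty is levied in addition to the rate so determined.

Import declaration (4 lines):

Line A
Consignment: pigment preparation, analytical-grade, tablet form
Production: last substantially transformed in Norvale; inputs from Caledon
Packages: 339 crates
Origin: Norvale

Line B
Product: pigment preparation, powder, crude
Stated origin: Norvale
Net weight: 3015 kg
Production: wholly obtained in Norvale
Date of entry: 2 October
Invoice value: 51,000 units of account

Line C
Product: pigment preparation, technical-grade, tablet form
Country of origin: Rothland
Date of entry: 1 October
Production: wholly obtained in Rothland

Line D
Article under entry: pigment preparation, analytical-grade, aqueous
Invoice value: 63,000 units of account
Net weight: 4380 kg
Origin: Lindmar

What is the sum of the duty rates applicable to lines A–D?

69%

Line A: pigment → 12.02; tablet form → 12.02.02; analytical-grade → 12.02.02.01. Scheduled 9%. Norvale agreement on 12.01.01: 12.02.02.01 not covered. → 9%.
Line B: pigment → 12.02; powder → 12.02.04; crude → 12.02.04.02. Scheduled 18%. Norvale agreement on 12.01.01: 12.02.04.02 not covered. → 18%.
Line C: pigment → 12.02; tablet form → 12.02.02; technical-grade → 12.02.02.02. Scheduled 5%. Rothland agreement on 12.02.02: wholly obtained → 20% available; preference 20% not lower than 5% → no reduction. → 5%.
Line D: pigment → 12.02; aqueous → 12.02.03; analytical-grade → 12.02.03.01. Scheduled 37%. No special measure applies. → 37%.
Sum: 9% + 18% + 5% + 37% = 69%.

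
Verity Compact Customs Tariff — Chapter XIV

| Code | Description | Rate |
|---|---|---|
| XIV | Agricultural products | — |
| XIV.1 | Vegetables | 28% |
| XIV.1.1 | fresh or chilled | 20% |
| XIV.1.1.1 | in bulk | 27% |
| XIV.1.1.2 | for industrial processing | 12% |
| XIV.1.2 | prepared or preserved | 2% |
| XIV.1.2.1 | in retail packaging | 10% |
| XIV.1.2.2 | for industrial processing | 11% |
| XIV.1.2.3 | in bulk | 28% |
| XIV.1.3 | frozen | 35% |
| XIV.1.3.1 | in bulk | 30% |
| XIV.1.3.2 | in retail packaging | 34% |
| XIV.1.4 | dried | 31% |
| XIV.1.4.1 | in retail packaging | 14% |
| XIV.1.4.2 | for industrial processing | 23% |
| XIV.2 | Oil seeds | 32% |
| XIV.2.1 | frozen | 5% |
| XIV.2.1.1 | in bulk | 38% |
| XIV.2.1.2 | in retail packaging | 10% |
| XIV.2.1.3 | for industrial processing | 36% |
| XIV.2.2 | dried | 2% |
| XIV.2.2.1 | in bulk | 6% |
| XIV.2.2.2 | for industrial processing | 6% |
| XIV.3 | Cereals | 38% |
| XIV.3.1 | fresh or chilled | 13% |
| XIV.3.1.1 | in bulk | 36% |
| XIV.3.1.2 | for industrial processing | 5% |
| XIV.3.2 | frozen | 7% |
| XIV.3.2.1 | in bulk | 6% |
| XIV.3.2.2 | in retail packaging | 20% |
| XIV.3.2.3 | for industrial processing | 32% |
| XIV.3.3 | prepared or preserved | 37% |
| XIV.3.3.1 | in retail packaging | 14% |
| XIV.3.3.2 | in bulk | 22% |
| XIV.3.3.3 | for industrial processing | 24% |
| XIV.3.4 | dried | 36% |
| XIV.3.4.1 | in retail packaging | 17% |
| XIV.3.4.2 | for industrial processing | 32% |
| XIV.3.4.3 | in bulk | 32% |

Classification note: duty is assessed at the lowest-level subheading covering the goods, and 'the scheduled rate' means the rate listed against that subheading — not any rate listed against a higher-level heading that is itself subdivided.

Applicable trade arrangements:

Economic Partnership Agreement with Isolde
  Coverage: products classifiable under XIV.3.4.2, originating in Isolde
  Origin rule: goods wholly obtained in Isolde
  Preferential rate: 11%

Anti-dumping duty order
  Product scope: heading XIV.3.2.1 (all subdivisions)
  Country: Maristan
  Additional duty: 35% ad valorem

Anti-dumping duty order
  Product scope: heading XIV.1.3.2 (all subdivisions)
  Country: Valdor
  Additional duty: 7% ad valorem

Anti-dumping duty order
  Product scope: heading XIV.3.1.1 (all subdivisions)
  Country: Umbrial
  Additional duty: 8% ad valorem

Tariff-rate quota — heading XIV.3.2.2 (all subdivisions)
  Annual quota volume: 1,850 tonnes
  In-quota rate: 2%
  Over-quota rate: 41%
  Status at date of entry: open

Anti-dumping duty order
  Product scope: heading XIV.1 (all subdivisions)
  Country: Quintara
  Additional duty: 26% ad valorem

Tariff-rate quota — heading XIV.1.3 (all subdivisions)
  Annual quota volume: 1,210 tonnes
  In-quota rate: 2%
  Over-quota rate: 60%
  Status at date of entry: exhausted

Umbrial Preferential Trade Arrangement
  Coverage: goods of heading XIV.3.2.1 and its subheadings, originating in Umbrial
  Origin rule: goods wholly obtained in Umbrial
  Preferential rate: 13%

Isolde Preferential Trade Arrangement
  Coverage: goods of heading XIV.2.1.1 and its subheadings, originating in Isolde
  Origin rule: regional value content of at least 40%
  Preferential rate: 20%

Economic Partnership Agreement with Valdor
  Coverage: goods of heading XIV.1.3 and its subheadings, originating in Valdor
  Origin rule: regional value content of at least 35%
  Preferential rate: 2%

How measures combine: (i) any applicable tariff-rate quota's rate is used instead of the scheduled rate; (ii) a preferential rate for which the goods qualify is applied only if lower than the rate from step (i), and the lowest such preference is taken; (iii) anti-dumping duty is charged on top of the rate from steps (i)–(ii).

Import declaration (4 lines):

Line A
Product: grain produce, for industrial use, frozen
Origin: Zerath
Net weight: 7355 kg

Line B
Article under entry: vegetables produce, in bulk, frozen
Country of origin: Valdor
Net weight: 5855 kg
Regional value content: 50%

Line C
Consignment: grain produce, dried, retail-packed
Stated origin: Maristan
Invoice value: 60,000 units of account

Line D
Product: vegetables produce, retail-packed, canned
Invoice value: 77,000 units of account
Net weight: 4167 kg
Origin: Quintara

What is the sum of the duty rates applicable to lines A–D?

87%

Line A: grain → XIV.3; frozen → XIV.3.2; for industrial use → XIV.3.2.3. Scheduled 32%. No special measure applies. → 32%.
Line B: vegetables → XIV.1; frozen → XIV.1.3; in bulk → XIV.1.3.1. Scheduled 30%. quota on XIV.1.3 exhausted → over-quota 60%; Valdor agreement on XIV.1.3: RVC ≥ 35% → 2% available; preferential 2%. → 2%.
Line C: grain → XIV.3; dried → XIV.3.4; retail-packed → XIV.3.4.1. Scheduled 17%. No special measure applies. → 17%.
Line D: vegetables → XIV.1; canned → XIV.1.2; retail-packed → XIV.1.2.1. Scheduled 10%. anti-dumping (Quintara, XIV.1): +26%; total 10% + 26% = 36%. → 36%.
Sum: 32% + 2% + 17% + 36% = 87%.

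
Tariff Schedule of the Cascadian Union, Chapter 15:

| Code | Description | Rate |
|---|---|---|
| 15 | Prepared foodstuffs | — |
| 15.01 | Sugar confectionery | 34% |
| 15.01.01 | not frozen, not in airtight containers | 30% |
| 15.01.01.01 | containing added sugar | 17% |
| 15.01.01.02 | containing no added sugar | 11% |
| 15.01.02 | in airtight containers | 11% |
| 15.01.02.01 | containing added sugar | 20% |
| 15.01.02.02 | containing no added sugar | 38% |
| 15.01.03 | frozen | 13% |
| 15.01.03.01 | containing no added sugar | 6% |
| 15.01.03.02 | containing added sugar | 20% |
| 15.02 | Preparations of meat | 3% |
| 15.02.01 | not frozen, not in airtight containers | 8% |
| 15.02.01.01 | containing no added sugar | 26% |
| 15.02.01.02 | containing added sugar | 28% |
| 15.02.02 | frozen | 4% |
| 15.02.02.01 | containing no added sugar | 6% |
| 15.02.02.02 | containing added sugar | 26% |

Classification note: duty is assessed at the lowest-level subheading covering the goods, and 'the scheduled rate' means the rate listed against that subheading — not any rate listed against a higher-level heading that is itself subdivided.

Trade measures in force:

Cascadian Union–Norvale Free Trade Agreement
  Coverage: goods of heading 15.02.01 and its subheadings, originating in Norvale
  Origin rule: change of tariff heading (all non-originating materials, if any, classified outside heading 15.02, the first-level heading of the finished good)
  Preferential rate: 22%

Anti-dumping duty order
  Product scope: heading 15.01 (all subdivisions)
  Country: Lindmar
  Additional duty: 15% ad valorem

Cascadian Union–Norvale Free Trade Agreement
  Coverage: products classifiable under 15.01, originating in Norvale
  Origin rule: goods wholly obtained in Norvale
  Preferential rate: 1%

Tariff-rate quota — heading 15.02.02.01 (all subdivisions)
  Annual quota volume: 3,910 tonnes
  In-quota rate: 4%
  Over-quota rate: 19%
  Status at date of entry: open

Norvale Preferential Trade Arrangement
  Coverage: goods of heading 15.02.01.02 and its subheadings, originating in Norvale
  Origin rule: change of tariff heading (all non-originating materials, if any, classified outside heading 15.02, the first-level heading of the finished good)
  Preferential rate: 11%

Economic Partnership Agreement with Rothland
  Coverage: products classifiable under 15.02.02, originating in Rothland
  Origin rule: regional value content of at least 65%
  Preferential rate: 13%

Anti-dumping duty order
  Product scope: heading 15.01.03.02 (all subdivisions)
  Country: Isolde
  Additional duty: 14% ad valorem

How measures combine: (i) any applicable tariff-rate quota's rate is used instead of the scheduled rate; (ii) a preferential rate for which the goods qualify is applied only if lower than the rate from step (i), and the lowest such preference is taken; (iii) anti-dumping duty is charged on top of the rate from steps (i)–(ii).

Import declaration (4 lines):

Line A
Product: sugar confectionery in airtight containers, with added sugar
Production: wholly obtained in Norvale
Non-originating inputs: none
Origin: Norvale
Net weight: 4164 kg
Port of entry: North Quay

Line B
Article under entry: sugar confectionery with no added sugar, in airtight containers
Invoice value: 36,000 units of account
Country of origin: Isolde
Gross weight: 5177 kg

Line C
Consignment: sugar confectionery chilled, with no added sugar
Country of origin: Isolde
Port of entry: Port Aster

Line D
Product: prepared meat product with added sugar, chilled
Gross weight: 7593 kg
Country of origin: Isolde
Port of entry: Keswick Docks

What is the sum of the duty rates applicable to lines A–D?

78%

Line A: sugar confectionery → 15.01; in airtight containers → 15.01.02; with added sugar → 15.01.02.01. Scheduled 20%. Norvale agreement on 15.02.01: 15.01.02.01 not covered; Norvale agreement on 15.01: wholly obtained → 1% available; Norvale agreement on 15.02.01.02: 15.01.02.01 not covered; preferential 1%. → 1%.
Line B: sugar confectionery → 15.01; in airtight containers → 15.01.02; with no added sugar → 15.01.02.02. Scheduled 38%. No special measure applies. → 38%.
Line C: sugar confectionery → 15.01; chilled → 15.01.01; with no added sugar → 15.01.01.02. Scheduled 11%. No special measure applies. → 11%.
Line D: prepared meat product → 15.02; chilled → 15.02.01; with added sugar → 15.02.01.02. Scheduled 28%. No special measure applies. → 28%.
Sum: 1% + 38% + 11% + 28% = 78%.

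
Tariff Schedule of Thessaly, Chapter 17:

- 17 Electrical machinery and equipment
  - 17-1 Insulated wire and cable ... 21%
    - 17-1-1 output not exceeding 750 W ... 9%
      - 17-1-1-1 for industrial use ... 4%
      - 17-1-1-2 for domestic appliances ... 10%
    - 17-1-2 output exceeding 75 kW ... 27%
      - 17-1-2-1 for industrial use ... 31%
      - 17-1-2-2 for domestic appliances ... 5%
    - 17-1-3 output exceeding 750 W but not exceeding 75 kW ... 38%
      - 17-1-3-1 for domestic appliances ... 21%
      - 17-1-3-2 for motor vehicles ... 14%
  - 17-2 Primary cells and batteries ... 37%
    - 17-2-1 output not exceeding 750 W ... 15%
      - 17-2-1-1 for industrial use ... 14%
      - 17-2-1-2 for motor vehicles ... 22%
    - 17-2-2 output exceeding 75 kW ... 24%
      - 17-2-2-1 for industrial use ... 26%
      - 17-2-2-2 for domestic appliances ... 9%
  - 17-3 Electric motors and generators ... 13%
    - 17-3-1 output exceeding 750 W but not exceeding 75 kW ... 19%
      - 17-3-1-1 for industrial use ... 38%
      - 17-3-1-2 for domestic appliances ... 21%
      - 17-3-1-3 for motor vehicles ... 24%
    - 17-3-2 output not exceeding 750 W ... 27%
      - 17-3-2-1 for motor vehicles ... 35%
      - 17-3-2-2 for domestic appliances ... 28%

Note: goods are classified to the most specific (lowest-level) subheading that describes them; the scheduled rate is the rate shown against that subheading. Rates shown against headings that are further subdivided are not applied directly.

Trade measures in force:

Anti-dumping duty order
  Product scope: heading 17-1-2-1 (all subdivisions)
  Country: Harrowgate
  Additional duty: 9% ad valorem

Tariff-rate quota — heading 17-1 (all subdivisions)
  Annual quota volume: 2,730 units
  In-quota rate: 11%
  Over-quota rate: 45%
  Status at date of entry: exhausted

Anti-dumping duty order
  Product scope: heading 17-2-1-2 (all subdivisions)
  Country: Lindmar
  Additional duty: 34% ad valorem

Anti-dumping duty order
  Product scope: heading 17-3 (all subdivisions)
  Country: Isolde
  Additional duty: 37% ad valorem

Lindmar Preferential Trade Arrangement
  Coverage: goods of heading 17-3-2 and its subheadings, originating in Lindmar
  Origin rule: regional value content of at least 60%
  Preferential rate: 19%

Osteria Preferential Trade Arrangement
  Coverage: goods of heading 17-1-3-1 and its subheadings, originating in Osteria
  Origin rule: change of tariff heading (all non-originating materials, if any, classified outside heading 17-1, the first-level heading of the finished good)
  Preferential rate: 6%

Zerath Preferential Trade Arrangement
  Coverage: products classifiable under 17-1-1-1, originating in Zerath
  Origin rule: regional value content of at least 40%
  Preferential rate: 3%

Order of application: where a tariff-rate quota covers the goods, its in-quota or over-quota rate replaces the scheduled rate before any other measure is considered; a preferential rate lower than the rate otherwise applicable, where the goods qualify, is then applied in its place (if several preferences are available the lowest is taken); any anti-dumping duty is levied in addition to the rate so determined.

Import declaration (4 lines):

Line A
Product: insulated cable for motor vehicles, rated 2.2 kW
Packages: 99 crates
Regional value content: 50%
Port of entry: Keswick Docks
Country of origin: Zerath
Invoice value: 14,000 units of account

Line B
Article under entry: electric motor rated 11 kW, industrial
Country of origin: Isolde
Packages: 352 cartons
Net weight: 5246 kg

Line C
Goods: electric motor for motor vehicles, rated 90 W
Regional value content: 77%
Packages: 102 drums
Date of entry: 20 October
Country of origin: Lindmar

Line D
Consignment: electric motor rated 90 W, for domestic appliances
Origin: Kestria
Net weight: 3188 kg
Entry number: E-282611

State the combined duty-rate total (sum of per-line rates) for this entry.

167%

Line A: insulated cable → 17-1; rated 2.2 kW → 17-1-3; for motor vehicles → 17-1-3-2. Scheduled 14%. quota on 17-1 exhausted → over-quota 45%; Zerath agreement on 17-1-1-1: 17-1-3-2 not covered. → 45%.
Line B: electric motor → 17-3; rated 11 kW → 17-3-1; industrial → 17-3-1-1. Scheduled 38%. anti-dumping (Isolde, 17-3): +37%; total 38% + 37% = 75%. → 75%.
Line C: electric motor → 17-3; rated 90 W → 17-3-2; for motor vehicles → 17-3-2-1. Scheduled 35%. Lindmar agreement on 17-3-2: RVC ≥ 60% → 19% available; preferential 19%. → 19%.
Line D: electric motor → 17-3; rated 90 W → 17-3-2; for domestic appliances → 17-3-2-2. Scheduled 28%. No special measure applies. → 28%.
Sum: 45% + 75% + 19% + 28% = 167%.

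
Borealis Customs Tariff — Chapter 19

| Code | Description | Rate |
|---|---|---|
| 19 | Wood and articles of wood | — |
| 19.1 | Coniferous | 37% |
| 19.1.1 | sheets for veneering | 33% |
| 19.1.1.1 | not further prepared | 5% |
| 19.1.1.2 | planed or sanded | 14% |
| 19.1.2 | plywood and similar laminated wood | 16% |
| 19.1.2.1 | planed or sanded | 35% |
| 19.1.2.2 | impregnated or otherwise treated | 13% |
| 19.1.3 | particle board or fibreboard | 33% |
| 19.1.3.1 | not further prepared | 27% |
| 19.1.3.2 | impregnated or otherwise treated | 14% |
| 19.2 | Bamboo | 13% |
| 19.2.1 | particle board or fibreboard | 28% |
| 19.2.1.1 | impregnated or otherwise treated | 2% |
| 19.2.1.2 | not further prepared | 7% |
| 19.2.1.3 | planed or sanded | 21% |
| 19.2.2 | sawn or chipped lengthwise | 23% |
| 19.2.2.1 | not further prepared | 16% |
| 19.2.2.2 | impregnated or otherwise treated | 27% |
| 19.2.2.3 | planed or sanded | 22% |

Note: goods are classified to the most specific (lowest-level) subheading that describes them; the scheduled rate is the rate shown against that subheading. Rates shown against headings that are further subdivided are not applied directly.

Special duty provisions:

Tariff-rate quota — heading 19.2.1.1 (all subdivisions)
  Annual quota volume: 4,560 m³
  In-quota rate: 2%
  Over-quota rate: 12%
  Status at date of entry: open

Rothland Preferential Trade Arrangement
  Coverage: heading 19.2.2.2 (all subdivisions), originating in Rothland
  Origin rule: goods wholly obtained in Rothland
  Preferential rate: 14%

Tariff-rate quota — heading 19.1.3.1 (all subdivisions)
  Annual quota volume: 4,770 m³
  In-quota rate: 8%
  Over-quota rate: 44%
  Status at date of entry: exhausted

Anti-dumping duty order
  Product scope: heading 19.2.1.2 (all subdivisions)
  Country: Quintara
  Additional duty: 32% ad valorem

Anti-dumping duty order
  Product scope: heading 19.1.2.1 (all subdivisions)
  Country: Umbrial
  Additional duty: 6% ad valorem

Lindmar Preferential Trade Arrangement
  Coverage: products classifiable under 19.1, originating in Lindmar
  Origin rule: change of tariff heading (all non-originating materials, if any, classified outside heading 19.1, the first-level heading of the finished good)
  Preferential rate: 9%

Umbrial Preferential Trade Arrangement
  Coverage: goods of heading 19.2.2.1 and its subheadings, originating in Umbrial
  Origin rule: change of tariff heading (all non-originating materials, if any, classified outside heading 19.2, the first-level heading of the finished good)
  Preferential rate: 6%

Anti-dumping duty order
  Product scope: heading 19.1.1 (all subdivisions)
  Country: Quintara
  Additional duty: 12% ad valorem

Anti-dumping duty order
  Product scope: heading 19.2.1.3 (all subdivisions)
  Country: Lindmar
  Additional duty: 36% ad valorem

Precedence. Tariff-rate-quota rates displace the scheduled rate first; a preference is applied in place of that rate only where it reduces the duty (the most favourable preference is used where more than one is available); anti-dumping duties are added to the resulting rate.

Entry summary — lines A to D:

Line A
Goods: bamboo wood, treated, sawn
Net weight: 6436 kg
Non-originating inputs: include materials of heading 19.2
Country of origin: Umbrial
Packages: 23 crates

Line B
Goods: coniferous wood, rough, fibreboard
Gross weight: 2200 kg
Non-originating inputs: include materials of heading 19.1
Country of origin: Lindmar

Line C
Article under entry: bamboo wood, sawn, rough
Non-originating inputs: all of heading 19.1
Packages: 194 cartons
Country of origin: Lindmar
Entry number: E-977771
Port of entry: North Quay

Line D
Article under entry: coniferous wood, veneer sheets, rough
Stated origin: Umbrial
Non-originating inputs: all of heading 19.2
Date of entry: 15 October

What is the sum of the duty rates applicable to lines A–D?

Line A: bamboo → 19.2; sawn → 19.2.2; treated → 19.2.2.2. Scheduled 27%. Umbrial agreement on 19.2.2.1: 19.2.2.2 not covered. → 27%.
Line B: coniferous → 19.1; fibreboard → 19.1.3; rough → 19.1.3.1. Scheduled 27%. quota on 19.1.3.1 exhausted → over-quota 44%; Lindmar agreement on 19.1: CTH not met. → 44%.
Line C: bamboo → 19.2; sawn → 19.2.2; rough → 19.2.2.1. Scheduled 16%. Lindmar agreement on 19.1: 19.2.2.1 not covered. → 16%.
Line D: coniferous → 19.1; veneer sheets → 19.1.1; rough → 19.1.1.1. Scheduled 5%. Umbrial agreement on 19.2.2.1: 19.1.1.1 not covered. → 5%.
Sum: 27% + 44% + 16% + 5% = 92%.

92%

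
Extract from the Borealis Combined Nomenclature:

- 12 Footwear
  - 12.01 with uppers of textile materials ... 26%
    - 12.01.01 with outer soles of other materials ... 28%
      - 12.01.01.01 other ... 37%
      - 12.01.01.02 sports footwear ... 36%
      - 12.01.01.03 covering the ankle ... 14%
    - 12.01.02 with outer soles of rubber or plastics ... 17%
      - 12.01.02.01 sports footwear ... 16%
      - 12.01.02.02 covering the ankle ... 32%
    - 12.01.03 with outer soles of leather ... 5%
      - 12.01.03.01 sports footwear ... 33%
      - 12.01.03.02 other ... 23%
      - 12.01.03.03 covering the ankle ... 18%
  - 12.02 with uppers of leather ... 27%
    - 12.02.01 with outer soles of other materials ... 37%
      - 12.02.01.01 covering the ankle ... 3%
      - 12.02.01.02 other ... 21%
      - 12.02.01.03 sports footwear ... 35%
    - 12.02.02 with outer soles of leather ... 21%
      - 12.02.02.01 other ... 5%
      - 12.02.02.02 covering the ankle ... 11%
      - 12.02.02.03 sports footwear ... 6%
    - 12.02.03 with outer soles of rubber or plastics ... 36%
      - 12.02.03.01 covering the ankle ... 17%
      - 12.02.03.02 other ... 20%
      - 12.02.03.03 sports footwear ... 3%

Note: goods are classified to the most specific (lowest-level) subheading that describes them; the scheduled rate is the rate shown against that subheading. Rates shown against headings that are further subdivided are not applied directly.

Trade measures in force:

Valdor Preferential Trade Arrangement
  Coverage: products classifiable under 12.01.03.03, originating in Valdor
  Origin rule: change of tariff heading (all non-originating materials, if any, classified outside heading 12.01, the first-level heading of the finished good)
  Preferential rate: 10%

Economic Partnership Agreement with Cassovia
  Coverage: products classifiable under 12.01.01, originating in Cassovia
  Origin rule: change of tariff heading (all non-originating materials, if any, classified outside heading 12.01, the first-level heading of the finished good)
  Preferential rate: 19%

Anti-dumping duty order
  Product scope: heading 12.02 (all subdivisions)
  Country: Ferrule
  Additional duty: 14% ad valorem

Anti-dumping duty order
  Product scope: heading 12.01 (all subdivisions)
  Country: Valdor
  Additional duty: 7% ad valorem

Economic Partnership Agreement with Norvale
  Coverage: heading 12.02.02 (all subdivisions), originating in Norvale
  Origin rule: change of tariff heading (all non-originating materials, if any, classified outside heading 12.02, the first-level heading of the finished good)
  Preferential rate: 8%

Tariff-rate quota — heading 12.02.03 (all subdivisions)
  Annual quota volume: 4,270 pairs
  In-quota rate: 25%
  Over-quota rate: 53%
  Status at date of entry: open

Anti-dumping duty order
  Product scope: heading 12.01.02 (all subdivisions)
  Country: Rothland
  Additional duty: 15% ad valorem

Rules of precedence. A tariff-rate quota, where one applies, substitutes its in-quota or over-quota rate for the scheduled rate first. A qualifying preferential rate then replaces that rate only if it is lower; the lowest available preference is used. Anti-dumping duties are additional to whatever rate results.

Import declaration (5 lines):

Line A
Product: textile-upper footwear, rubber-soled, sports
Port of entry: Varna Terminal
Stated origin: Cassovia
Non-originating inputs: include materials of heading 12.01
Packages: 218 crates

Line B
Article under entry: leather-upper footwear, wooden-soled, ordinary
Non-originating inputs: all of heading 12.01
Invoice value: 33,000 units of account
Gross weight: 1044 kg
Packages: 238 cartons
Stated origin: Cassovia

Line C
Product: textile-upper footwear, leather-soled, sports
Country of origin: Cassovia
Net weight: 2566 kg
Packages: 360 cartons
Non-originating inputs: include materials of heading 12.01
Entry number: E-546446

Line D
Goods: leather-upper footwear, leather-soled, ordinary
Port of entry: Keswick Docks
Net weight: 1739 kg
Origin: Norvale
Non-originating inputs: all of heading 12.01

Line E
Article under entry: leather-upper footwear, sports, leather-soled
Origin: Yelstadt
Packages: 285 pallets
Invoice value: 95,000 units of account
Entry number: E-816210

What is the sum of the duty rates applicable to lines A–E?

81%

Line A: textile-upper → 12.01; rubber-soled → 12.01.02; sports → 12.01.02.01. Scheduled 16%. Cassovia agreement on 12.01.01: 12.01.02.01 not covered. → 16%.
Line B: leather-upper → 12.02; wooden-soled → 12.02.01; ordinary → 12.02.01.02. Scheduled 21%. Cassovia agreement on 12.01.01: 12.02.01.02 not covered. → 21%.
Line C: textile-upper → 12.01; leather-soled → 12.01.03; sports → 12.01.03.01. Scheduled 33%. Cassovia agreement on 12.01.01: 12.01.03.01 not covered. → 33%.
Line D: leather-upper → 12.02; leather-soled → 12.02.02; ordinary → 12.02.02.01. Scheduled 5%. Norvale agreement on 12.02.02: CTH met → 8% available; preference 8% not lower than 5% → no reduction. → 5%.
Line E: leather-upper → 12.02; leather-soled → 12.02.02; sports → 12.02.02.03. Scheduled 6%. No special measure applies. → 6%.
Sum: 16% + 21% + 33% + 5% + 6% = 81%.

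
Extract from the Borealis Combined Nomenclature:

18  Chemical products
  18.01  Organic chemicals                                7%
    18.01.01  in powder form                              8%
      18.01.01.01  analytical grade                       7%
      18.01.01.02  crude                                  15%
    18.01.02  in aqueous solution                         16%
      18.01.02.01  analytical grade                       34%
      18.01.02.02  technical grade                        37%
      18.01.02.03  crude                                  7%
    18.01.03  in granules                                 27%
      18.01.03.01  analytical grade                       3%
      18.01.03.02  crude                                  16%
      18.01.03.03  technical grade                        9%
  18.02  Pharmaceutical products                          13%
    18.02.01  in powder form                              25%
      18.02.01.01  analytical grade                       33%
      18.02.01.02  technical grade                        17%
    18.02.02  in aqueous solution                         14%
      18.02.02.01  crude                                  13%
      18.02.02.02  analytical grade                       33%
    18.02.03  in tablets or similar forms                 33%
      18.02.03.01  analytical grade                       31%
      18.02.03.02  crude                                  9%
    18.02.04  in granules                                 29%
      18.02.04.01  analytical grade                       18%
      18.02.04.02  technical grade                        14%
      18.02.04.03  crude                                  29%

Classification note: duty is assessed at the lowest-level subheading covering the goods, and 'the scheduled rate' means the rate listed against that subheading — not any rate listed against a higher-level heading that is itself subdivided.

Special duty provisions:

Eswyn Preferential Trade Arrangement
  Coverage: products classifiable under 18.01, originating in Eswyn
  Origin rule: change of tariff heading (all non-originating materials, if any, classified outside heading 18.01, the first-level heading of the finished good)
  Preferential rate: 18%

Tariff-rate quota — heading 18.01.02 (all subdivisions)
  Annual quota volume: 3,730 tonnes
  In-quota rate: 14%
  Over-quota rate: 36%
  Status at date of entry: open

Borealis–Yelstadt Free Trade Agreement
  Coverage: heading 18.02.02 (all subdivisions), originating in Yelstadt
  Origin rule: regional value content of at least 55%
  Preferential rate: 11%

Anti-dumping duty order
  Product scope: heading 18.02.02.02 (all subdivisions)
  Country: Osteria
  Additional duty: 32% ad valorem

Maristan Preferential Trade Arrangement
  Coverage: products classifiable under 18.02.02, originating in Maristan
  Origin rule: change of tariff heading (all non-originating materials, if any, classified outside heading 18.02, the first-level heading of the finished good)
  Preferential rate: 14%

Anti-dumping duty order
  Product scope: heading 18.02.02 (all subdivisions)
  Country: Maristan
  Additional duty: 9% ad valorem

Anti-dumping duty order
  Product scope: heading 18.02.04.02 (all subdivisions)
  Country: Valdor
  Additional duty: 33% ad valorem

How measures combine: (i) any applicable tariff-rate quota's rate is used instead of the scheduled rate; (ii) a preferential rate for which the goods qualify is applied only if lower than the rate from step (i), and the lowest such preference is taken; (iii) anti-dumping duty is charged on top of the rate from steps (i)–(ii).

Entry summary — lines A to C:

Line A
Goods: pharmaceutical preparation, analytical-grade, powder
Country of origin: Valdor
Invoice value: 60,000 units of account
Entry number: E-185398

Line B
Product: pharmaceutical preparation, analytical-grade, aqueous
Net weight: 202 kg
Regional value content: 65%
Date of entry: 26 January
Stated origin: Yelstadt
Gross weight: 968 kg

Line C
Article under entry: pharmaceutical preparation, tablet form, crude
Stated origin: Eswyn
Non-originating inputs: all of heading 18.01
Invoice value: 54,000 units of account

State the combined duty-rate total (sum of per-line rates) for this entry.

53%

Line A: pharmaceutical → 18.02; powder → 18.02.01; analytical-grade → 18.02.01.01. Scheduled 33%. No special measure applies. → 33%.
Line B: pharmaceutical → 18.02; aqueous → 18.02.02; analytical-grade → 18.02.02.02. Scheduled 33%. Yelstadt agreement on 18.02.02: RVC ≥ 55% → 11% available; preferential 11%. → 11%.
Line C: pharmaceutical → 18.02; tablet form → 18.02.03; crude → 18.02.03.02. Scheduled 9%. Eswyn agreement on 18.01: 18.02.03.02 not covered. → 9%.
Sum: 33% + 11% + 9% = 53%.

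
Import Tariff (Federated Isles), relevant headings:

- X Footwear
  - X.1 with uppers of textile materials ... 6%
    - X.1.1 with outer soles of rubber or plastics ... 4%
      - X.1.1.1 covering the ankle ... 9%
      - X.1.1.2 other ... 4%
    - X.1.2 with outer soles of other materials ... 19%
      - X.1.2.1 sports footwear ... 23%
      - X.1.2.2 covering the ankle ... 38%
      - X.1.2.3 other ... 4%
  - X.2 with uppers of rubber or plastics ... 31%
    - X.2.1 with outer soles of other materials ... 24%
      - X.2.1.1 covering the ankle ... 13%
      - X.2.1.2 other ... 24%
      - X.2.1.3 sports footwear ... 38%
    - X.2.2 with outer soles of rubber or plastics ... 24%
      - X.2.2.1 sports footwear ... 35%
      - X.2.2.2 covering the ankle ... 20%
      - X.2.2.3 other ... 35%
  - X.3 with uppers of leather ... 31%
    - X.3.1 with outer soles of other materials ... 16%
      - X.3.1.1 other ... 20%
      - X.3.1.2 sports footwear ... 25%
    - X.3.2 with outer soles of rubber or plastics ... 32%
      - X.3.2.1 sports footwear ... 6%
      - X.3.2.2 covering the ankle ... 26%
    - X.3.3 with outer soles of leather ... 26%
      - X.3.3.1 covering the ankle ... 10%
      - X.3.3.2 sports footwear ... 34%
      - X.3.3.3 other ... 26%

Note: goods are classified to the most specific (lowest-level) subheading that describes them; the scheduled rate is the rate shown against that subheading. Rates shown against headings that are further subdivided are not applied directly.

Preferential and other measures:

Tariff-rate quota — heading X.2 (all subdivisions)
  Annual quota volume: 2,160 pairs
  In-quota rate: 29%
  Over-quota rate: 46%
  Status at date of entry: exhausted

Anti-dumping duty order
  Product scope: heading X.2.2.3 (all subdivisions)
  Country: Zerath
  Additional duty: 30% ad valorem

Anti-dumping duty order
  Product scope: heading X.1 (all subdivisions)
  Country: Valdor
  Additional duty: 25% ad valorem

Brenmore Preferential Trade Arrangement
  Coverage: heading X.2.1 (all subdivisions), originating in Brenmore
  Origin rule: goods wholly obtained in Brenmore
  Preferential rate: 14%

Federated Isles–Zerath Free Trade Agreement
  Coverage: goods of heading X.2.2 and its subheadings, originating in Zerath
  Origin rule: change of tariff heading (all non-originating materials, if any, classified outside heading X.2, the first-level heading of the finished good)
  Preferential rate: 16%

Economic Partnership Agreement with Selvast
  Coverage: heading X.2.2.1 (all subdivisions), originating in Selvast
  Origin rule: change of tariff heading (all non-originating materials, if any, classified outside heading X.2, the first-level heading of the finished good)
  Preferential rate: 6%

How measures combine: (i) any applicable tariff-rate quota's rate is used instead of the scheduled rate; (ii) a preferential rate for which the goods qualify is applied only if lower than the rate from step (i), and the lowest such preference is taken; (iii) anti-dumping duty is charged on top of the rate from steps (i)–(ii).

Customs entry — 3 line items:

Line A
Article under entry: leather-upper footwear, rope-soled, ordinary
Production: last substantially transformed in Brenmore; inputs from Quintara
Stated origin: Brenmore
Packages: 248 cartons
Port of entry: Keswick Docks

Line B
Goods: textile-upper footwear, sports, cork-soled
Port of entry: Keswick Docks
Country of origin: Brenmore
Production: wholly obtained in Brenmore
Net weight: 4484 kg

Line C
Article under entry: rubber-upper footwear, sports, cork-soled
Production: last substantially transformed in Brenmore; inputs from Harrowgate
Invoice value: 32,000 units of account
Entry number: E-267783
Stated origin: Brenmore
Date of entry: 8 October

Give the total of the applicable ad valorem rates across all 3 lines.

89%

Line A: leather-upper → X.3; rope-soled → X.3.1; ordinary → X.3.1.1. Scheduled 20%. Brenmore agreement on X.2.1: X.3.1.1 not covered. → 20%.
Line B: textile-upper → X.1; cork-soled → X.1.2; sports → X.1.2.1. Scheduled 23%. Brenmore agreement on X.2.1: X.1.2.1 not covered. → 23%.
Line C: rubber-upper → X.2; cork-soled → X.2.1; sports → X.2.1.3. Scheduled 38%. quota on X.2 exhausted → over-quota 46%; Brenmore agreement on X.2.1: not wholly obtained. → 46%.
Sum: 20% + 23% + 46% = 89%.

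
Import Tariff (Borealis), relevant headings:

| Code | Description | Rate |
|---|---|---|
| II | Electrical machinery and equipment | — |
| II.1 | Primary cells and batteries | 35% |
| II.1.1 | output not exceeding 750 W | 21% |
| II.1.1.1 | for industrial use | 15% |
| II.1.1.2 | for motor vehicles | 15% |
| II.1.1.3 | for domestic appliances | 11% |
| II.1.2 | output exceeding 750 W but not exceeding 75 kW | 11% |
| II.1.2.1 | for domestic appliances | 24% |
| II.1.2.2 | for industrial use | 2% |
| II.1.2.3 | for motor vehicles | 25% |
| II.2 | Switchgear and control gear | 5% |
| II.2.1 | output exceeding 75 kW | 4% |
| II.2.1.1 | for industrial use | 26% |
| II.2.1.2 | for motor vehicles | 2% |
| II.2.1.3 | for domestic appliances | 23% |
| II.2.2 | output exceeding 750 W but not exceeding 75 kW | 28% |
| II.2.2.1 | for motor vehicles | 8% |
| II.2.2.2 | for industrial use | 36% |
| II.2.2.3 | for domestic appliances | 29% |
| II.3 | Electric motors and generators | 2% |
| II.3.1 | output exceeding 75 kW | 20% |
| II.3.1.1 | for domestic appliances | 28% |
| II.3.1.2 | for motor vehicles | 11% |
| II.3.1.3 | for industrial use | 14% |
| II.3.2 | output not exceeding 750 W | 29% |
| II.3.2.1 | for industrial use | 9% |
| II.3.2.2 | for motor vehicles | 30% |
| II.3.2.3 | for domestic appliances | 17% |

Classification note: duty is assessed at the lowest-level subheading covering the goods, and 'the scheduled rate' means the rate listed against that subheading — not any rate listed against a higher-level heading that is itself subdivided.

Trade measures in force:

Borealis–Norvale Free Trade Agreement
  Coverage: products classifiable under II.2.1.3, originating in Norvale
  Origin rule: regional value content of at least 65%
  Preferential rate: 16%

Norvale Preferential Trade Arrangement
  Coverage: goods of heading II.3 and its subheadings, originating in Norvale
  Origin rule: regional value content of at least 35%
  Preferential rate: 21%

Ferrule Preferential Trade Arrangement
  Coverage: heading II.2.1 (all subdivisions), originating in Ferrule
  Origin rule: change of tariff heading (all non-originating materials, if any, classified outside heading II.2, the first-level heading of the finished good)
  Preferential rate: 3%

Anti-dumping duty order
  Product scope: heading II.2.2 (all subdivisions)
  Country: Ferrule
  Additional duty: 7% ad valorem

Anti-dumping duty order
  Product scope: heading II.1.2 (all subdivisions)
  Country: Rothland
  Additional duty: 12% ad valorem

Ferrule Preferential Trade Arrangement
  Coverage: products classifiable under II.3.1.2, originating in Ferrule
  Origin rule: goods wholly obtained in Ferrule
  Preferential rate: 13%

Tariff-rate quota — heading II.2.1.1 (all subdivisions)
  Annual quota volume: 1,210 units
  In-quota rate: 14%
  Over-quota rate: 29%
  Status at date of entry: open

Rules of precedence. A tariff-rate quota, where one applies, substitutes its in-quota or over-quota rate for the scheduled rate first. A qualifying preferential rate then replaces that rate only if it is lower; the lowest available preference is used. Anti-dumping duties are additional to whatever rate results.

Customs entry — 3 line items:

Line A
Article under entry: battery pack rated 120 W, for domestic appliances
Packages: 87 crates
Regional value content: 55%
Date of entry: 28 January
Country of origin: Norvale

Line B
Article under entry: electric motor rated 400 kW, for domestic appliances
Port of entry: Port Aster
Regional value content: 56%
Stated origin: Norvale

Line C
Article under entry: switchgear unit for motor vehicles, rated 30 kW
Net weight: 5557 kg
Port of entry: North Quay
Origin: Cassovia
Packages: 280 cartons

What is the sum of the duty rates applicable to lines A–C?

Line A: battery pack → II.1; rated 120 W → II.1.1; for domestic appliances → II.1.1.3. Scheduled 11%. Norvale agreement on II.2.1.3: II.1.1.3 not covered; Norvale agreement on II.3: II.1.1.3 not covered. → 11%.
Line B: electric motor → II.3; rated 400 kW → II.3.1; for domestic appliances → II.3.1.1. Scheduled 28%. Norvale agreement on II.2.1.3: II.3.1.1 not covered; Norvale agreement on II.3: RVC ≥ 35% → 21% available; preferential 21%. → 21%.
Line C: switchgear unit → II.2; rated 30 kW → II.2.2; for motor vehicles → II.2.2.1. Scheduled 8%. No special measure applies. → 8%.
Sum: 11% + 21% + 8% = 40%.

40%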